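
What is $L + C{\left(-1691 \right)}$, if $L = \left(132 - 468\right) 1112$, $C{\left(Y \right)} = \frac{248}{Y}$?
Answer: $- \frac{631811960}{1691} \approx -3.7363 \cdot 10^{5}$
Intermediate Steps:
$L = -373632$ ($L = \left(-336\right) 1112 = -373632$)
$L + C{\left(-1691 \right)} = -373632 + \frac{248}{-1691} = -373632 + 248 \left(- \frac{1}{1691}\right) = -373632 - \frac{248}{1691} = - \frac{631811960}{1691}$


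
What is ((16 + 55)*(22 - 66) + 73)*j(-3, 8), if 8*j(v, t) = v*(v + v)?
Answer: -27459/4 ≈ -6864.8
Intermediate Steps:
j(v, t) = v**2/4 (j(v, t) = (v*(v + v))/8 = (v*(2*v))/8 = (2*v**2)/8 = v**2/4)
((16 + 55)*(22 - 66) + 73)*j(-3, 8) = ((16 + 55)*(22 - 66) + 73)*((1/4)*(-3)**2) = (71*(-44) + 73)*((1/4)*9) = (-3124 + 73)*(9/4) = -3051*9/4 = -27459/4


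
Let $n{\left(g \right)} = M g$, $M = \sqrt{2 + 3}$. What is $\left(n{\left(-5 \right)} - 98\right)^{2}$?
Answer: $9729 + 980 \sqrt{5} \approx 11920.0$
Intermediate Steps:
$M = \sqrt{5} \approx 2.2361$
$n{\left(g \right)} = g \sqrt{5}$ ($n{\left(g \right)} = \sqrt{5} g = g \sqrt{5}$)
$\left(n{\left(-5 \right)} - 98\right)^{2} = \left(- 5 \sqrt{5} - 98\right)^{2} = \left(-98 - 5 \sqrt{5}\right)^{2}$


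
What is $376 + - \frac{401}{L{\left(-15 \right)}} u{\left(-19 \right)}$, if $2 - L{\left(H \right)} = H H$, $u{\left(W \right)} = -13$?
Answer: $\frac{78635}{223} \approx 352.62$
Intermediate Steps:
$L{\left(H \right)} = 2 - H^{2}$ ($L{\left(H \right)} = 2 - H H = 2 - H^{2}$)
$376 + - \frac{401}{L{\left(-15 \right)}} u{\left(-19 \right)} = 376 + - \frac{401}{2 - \left(-15\right)^{2}} \left(-13\right) = 376 + - \frac{401}{2 - 225} \left(-13\right) = 376 + - \frac{401}{-223} \left(-13\right) = 376 + \left(-401\right) \left(- \frac{1}{223}\right) \left(-13\right) = 376 + \frac{401}{223} \left(-13\right) = 376 - \frac{5213}{223} = \frac{78635}{223}$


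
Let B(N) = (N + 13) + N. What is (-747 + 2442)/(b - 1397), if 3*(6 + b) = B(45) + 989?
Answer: -1695/1039 ≈ -1.6314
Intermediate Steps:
B(N) = 13 + 2*N (B(N) = (13 + N) + N = 13 + 2*N)
b = 358 (b = -6 + ((13 + 2*45) + 989)/3 = -6 + ((13 + 90) + 989)/3 = -6 + (103 + 989)/3 = -6 + (⅓)*1092 = -6 + 364 = 358)
(-747 + 2442)/(b - 1397) = (-747 + 2442)/(358 - 1397) = 1695/(-1039) = 1695*(-1/1039) = -1695/1039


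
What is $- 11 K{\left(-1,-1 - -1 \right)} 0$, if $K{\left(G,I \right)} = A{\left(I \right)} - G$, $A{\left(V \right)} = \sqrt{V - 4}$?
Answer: $0$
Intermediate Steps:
$A{\left(V \right)} = \sqrt{-4 + V}$
$K{\left(G,I \right)} = \sqrt{-4 + I} - G$
$- 11 K{\left(-1,-1 - -1 \right)} 0 = - 11 \left(\sqrt{-4 - 0} - -1\right) 0 = - 11 \left(\sqrt{-4 + \left(-1 + 1\right)} + 1\right) 0 = - 11 \left(\sqrt{-4 + 0} + 1\right) 0 = - 11 \left(\sqrt{-4} + 1\right) 0 = - 11 \left(2 i + 1\right) 0 = - 11 \left(1 + 2 i\right) 0 = \left(-11 - 22 i\right) 0 = 0$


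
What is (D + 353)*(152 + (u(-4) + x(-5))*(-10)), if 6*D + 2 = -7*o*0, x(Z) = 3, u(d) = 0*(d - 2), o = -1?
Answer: 129076/3 ≈ 43025.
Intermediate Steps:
u(d) = 0 (u(d) = 0*(-2 + d) = 0)
D = -⅓ (D = -⅓ + (-7*(-1)*0)/6 = -⅓ + (7*0)/6 = -⅓ + (⅙)*0 = -⅓ + 0 = -⅓ ≈ -0.33333)
(D + 353)*(152 + (u(-4) + x(-5))*(-10)) = (-⅓ + 353)*(152 + (0 + 3)*(-10)) = 1058*(152 + 3*(-10))/3 = 1058*(152 - 30)/3 = (1058/3)*122 = 129076/3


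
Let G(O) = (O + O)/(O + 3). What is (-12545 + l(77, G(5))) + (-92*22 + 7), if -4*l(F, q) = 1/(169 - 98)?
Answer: -4135609/284 ≈ -14562.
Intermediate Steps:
G(O) = 2*O/(3 + O) (G(O) = (2*O)/(3 + O) = 2*O/(3 + O))
l(F, q) = -1/284 (l(F, q) = -1/(4*(169 - 98)) = -¼/71 = -¼*1/71 = -1/284)
(-12545 + l(77, G(5))) + (-92*22 + 7) = (-12545 - 1/284) + (-92*22 + 7) = -3562781/284 + (-2024 + 7) = -3562781/284 - 2017 = -4135609/284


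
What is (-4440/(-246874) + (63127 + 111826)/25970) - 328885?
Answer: -19891914541713/60484130 ≈ -3.2888e+5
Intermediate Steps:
(-4440/(-246874) + (63127 + 111826)/25970) - 328885 = (-4440*(-1/246874) + 174953*(1/25970)) - 328885 = (2220/123437 + 3301/490) - 328885 = 408553337/60484130 - 328885 = -19891914541713/60484130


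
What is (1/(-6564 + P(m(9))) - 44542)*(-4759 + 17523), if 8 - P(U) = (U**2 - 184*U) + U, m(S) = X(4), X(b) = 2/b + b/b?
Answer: -14290104352936/25135 ≈ -5.6853e+8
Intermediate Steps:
X(b) = 1 + 2/b (X(b) = 2/b + 1 = 1 + 2/b)
m(S) = 3/2 (m(S) = (2 + 4)/4 = (1/4)*6 = 3/2)
P(U) = 8 - U**2 + 183*U (P(U) = 8 - ((U**2 - 184*U) + U) = 8 - (U**2 - 183*U) = 8 + (-U**2 + 183*U) = 8 - U**2 + 183*U)
(1/(-6564 + P(m(9))) - 44542)*(-4759 + 17523) = (1/(-6564 + (8 - (3/2)**2 + 183*(3/2))) - 44542)*(-4759 + 17523) = (1/(-6564 + (8 - 1*9/4 + 549/2)) - 44542)*12764 = (1/(-6564 + (8 - 9/4 + 549/2)) - 44542)*12764 = (1/(-6564 + 1121/4) - 44542)*12764 = (1/(-25135/4) - 44542)*12764 = (-4/25135 - 44542)*12764 = -1119563174/25135*12764 = -14290104352936/25135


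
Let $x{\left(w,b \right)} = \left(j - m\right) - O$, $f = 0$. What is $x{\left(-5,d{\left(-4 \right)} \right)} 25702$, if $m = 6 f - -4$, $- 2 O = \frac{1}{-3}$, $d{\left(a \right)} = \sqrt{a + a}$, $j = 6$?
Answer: $\frac{141361}{3} \approx 47120.0$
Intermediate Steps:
$d{\left(a \right)} = \sqrt{2} \sqrt{a}$ ($d{\left(a \right)} = \sqrt{2 a} = \sqrt{2} \sqrt{a}$)
$O = \frac{1}{6}$ ($O = - \frac{1}{2 \left(-3\right)} = \left(- \frac{1}{2}\right) \left(- \frac{1}{3}\right) = \frac{1}{6} \approx 0.16667$)
$m = 4$ ($m = 6 \cdot 0 - -4 = 0 + 4 = 4$)
$x{\left(w,b \right)} = \frac{11}{6}$ ($x{\left(w,b \right)} = \left(6 - 4\right) - \frac{1}{6} = 2 - \frac{1}{6} = \frac{11}{6}$)
$x{\left(-5,d{\left(-4 \right)} \right)} 25702 = \frac{11}{6} \cdot 25702 = \frac{141361}{3}$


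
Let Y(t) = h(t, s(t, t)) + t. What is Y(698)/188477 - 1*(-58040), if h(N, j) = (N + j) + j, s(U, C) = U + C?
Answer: 10939209268/188477 ≈ 58040.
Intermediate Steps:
s(U, C) = C + U
h(N, j) = N + 2*j
Y(t) = 6*t (Y(t) = (t + 2*(t + t)) + t = (t + 2*(2*t)) + t = (t + 4*t) + t = 5*t + t = 6*t)
Y(698)/188477 - 1*(-58040) = (6*698)/188477 - 1*(-58040) = 4188*(1/188477) + 58040 = 4188/188477 + 58040 = 10939209268/188477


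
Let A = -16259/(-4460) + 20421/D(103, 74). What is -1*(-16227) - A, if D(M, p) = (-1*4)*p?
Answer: 5377125329/330040 ≈ 16292.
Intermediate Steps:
D(M, p) = -4*p
A = -21566249/330040 (A = -16259/(-4460) + 20421/((-4*74)) = -16259*(-1/4460) + 20421/(-296) = 16259/4460 + 20421*(-1/296) = 16259/4460 - 20421/296 = -21566249/330040 ≈ -65.344)
-1*(-16227) - A = -1*(-16227) - 1*(-21566249/330040) = 16227 + 21566249/330040 = 5377125329/330040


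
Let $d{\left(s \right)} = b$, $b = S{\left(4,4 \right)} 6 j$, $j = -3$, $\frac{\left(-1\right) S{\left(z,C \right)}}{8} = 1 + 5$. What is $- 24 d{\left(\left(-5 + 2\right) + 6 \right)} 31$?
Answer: $-642816$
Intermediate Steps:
$S{\left(z,C \right)} = -48$ ($S{\left(z,C \right)} = - 8 \left(1 + 5\right) = \left(-8\right) 6 = -48$)
$b = 864$ ($b = \left(-48\right) 6 \left(-3\right) = \left(-288\right) \left(-3\right) = 864$)
$d{\left(s \right)} = 864$
$- 24 d{\left(\left(-5 + 2\right) + 6 \right)} 31 = \left(-24\right) 864 \cdot 31 = \left(-20736\right) 31 = -642816$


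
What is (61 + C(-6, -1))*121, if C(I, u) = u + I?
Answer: 6534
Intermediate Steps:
C(I, u) = I + u
(61 + C(-6, -1))*121 = (61 + (-6 - 1))*121 = (61 - 7)*121 = 54*121 = 6534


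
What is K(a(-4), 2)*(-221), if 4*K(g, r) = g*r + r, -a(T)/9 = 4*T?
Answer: -32045/2 ≈ -16023.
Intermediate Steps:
a(T) = -36*T
K(g, r) = r/4 + g*r/4 (K(g, r) = (g*r + r)/4 = (r + g*r)/4 = r/4 + g*r/4)
K(a(-4), 2)*(-221) = ((1/4)*2*(1 - 36*(-4)))*(-221) = ((1/4)*2*(1 + 144))*(-221) = ((1/4)*2*145)*(-221) = (145/2)*(-221) = -32045/2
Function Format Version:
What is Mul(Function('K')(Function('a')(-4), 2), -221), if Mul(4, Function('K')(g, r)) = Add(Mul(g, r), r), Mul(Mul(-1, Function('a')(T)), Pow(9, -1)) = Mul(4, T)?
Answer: Rational(-32045, 2) ≈ -16023.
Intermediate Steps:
Function('a')(T) = Mul(-36, T) (Function('a')(T) = Mul(-9, Mul(4, T)) = Mul(-36, T))
Function('K')(g, r) = Add(Mul(Rational(1, 4), r), Mul(Rational(1, 4), g, r)) (Function('K')(g, r) = Mul(Rational(1, 4), Add(Mul(g, r), r)) = Mul(Rational(1, 4), Add(r, Mul(g, r))) = Add(Mul(Rational(1, 4), r), Mul(Rational(1, 4), g, r)))
Mul(Function('K')(Function('a')(-4), 2), -221) = Mul(Mul(Rational(1, 4), 2, Add(1, Mul(-36, -4))), -221) = Mul(Mul(Rational(1, 4), 2, Add(1, 144)), -221) = Mul(Mul(Rational(1, 4), 2, 145), -221) = Mul(Rational(145, 2), -221) = Rational(-32045, 2)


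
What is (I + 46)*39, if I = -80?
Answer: -1326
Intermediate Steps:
(I + 46)*39 = (-80 + 46)*39 = -34*39 = -1326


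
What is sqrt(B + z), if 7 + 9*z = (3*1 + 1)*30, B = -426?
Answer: 61*I/3 ≈ 20.333*I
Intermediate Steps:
z = 113/9 (z = -7/9 + ((3*1 + 1)*30)/9 = -7/9 + ((3 + 1)*30)/9 = -7/9 + (4*30)/9 = -7/9 + (1/9)*120 = -7/9 + 40/3 = 113/9 ≈ 12.556)
sqrt(B + z) = sqrt(-426 + 113/9) = sqrt(-3721/9) = 61*I/3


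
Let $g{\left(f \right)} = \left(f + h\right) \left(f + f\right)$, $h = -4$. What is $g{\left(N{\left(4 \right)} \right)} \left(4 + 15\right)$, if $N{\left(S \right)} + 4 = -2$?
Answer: $2280$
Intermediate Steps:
$N{\left(S \right)} = -6$ ($N{\left(S \right)} = -4 - 2 = -6$)
$g{\left(f \right)} = 2 f \left(-4 + f\right)$ ($g{\left(f \right)} = \left(f - 4\right) \left(f + f\right) = \left(-4 + f\right) 2 f = 2 f \left(-4 + f\right)$)
$g{\left(N{\left(4 \right)} \right)} \left(4 + 15\right) = 2 \left(-6\right) \left(-4 - 6\right) \left(4 + 15\right) = 2 \left(-6\right) \left(-10\right) 19 = 120 \cdot 19 = 2280$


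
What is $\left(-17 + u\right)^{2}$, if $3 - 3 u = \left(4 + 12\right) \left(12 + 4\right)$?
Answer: $\frac{92416}{9} \approx 10268.0$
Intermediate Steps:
$u = - \frac{253}{3}$ ($u = 1 - \frac{\left(4 + 12\right) \left(12 + 4\right)}{3} = 1 - \frac{16 \cdot 16}{3} = 1 - \frac{256}{3} = - \frac{253}{3} \approx -84.333$)
$\left(-17 + u\right)^{2} = \left(-17 - \frac{253}{3}\right)^{2} = \left(- \frac{304}{3}\right)^{2} = \frac{92416}{9}$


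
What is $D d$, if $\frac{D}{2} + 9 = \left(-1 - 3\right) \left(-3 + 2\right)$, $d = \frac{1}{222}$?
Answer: $- \frac{5}{111} \approx -0.045045$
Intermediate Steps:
$d = \frac{1}{222} \approx 0.0045045$
$D = -10$ ($D = -18 + 2 \left(-1 - 3\right) \left(-3 + 2\right) = -18 + 2 \left(\left(-4\right) \left(-1\right)\right) = -18 + 2 \cdot 4 = -18 + 8 = -10$)
$D d = \left(-10\right) \frac{1}{222} = - \frac{5}{111}$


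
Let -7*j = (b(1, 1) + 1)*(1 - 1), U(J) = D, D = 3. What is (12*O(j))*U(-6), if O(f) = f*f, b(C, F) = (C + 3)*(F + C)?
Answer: 0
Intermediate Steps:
U(J) = 3
b(C, F) = (3 + C)*(C + F)
j = 0 (j = -((1² + 3*1 + 3*1 + 1*1) + 1)*(1 - 1)/7 = -((1 + 3 + 3 + 1) + 1)*0/7 = -(8 + 1)*0/7 = -9*0/7 = -⅐*0 = 0)
O(f) = f²
(12*O(j))*U(-6) = (12*0²)*3 = (12*0)*3 = 0*3 = 0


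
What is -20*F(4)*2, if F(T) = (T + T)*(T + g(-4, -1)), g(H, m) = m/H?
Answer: -1360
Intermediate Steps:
F(T) = 2*T*(1/4 + T) (F(T) = (T + T)*(T - 1/(-4)) = (2*T)*(T - 1*(-1/4)) = (2*T)*(T + 1/4) = (2*T)*(1/4 + T) = 2*T*(1/4 + T))
-20*F(4)*2 = -10*4*(1 + 4*4)*2 = -10*4*(1 + 16)*2 = -10*4*17*2 = -20*34*2 = -680*2 = -1360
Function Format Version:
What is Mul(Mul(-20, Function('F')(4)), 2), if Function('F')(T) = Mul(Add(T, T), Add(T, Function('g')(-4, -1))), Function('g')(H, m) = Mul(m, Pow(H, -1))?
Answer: -1360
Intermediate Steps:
Function('F')(T) = Mul(2, T, Add(Rational(1, 4), T)) (Function('F')(T) = Mul(Add(T, T), Add(T, Mul(-1, Pow(-4, -1)))) = Mul(Mul(2, T), Add(T, Mul(-1, Rational(-1, 4)))) = Mul(Mul(2, T), Add(T, Rational(1, 4))) = Mul(Mul(2, T), Add(Rational(1, 4), T)) = Mul(2, T, Add(Rational(1, 4), T)))
Mul(Mul(-20, Function('F')(4)), 2) = Mul(Mul(-20, Mul(Rational(1, 2), 4, Add(1, Mul(4, 4)))), 2) = Mul(Mul(-20, Mul(Rational(1, 2), 4, Add(1, 16))), 2) = Mul(Mul(-20, Mul(Rational(1, 2), 4, 17)), 2) = Mul(Mul(-20, 34), 2) = Mul(-680, 2) = -1360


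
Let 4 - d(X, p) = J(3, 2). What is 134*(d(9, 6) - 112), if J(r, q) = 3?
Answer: -14874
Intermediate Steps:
d(X, p) = 1 (d(X, p) = 4 - 1*3 = 4 - 3 = 1)
134*(d(9, 6) - 112) = 134*(1 - 112) = 134*(-111) = -14874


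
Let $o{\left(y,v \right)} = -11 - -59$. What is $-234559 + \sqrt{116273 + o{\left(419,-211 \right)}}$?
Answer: $-234559 + \sqrt{116321} \approx -2.3422 \cdot 10^{5}$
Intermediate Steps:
$o{\left(y,v \right)} = 48$ ($o{\left(y,v \right)} = -11 + 59 = 48$)
$-234559 + \sqrt{116273 + o{\left(419,-211 \right)}} = -234559 + \sqrt{116273 + 48} = -234559 + \sqrt{116321}$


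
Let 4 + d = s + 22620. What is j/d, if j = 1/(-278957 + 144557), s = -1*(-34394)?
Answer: -1/7662144000 ≈ -1.3051e-10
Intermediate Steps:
s = 34394
d = 57010 (d = -4 + (34394 + 22620) = -4 + 57014 = 57010)
j = -1/134400 (j = 1/(-134400) = -1/134400 ≈ -7.4405e-6)
j/d = -1/134400/57010 = -1/134400*1/57010 = -1/7662144000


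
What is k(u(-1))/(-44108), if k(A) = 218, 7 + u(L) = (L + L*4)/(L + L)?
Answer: -109/22054 ≈ -0.0049424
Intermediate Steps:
u(L) = -9/2 (u(L) = -7 + (L + L*4)/(L + L) = -7 + (L + 4*L)/((2*L)) = -7 + (5*L)*(1/(2*L)) = -7 + 5/2 = -9/2)
k(u(-1))/(-44108) = 218/(-44108) = 218*(-1/44108) = -109/22054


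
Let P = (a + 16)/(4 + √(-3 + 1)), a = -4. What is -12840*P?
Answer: -34240 + 8560*I*√2 ≈ -34240.0 + 12106.0*I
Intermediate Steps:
P = 12/(4 + I*√2) (P = (-4 + 16)/(4 + √(-3 + 1)) = 12/(4 + √(-2)) = 12/(4 + I*√2) ≈ 2.6667 - 0.94281*I)
-12840*P = -12840*(8/3 - 2*I*√2/3) = -34240 + 8560*I*√2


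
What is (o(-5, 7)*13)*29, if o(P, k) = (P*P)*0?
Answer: 0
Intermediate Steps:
o(P, k) = 0 (o(P, k) = P²*0 = 0)
(o(-5, 7)*13)*29 = (0*13)*29 = 0*29 = 0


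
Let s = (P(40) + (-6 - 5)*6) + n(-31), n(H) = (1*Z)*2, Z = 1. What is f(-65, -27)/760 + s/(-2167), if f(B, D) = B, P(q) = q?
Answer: -24523/329384 ≈ -0.074451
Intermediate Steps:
n(H) = 2 (n(H) = (1*1)*2 = 1*2 = 2)
s = -24 (s = (40 + (-6 - 5)*6) + 2 = (40 - 11*6) + 2 = (40 - 66) + 2 = -26 + 2 = -24)
f(-65, -27)/760 + s/(-2167) = -65/760 - 24/(-2167) = -65*1/760 - 24*(-1/2167) = -13/152 + 24/2167 = -24523/329384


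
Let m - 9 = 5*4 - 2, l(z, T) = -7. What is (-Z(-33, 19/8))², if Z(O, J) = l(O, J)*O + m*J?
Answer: 5574321/64 ≈ 87099.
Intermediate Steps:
m = 27 (m = 9 + (5*4 - 2) = 9 + (20 - 2) = 9 + 18 = 27)
Z(O, J) = -7*O + 27*J
(-Z(-33, 19/8))² = (-(-7*(-33) + 27*(19/8)))² = (-(231 + 27*(19*(⅛))))² = (-(231 + 27*(19/8)))² = (-(231 + 513/8))² = (-1*2361/8)² = (-2361/8)² = 5574321/64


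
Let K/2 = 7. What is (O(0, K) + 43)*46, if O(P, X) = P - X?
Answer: 1334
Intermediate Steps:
K = 14 (K = 2*7 = 14)
(O(0, K) + 43)*46 = ((0 - 1*14) + 43)*46 = ((0 - 14) + 43)*46 = (-14 + 43)*46 = 29*46 = 1334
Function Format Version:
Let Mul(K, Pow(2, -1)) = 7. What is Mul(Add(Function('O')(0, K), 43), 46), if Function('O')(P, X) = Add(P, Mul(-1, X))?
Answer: 1334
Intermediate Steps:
K = 14 (K = Mul(2, 7) = 14)
Mul(Add(Function('O')(0, K), 43), 46) = Mul(Add(Add(0, Mul(-1, 14)), 43), 46) = Mul(Add(Add(0, -14), 43), 46) = Mul(Add(-14, 43), 46) = Mul(29, 46) = 1334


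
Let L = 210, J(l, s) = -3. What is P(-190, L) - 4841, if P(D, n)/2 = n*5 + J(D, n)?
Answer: -2747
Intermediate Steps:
P(D, n) = -6 + 10*n (P(D, n) = 2*(n*5 - 3) = 2*(5*n - 3) = 2*(-3 + 5*n) = -6 + 10*n)
P(-190, L) - 4841 = (-6 + 10*210) - 4841 = (-6 + 2100) - 4841 = 2094 - 4841 = -2747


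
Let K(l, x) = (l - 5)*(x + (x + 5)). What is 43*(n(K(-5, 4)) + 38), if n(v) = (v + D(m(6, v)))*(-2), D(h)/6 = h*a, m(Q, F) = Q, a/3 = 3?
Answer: -15050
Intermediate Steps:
a = 9 (a = 3*3 = 9)
D(h) = 54*h (D(h) = 6*(h*9) = 6*(9*h) = 54*h)
K(l, x) = (-5 + l)*(5 + 2*x) (K(l, x) = (-5 + l)*(x + (5 + x)) = (-5 + l)*(5 + 2*x))
n(v) = -648 - 2*v (n(v) = (v + 54*6)*(-2) = (v + 324)*(-2) = (324 + v)*(-2) = -648 - 2*v)
43*(n(K(-5, 4)) + 38) = 43*((-648 - 2*(-25 - 10*4 + 5*(-5) + 2*(-5)*4)) + 38) = 43*((-648 - 2*(-25 - 40 - 25 - 40)) + 38) = 43*((-648 - 2*(-130)) + 38) = 43*((-648 + 260) + 38) = 43*(-388 + 38) = 43*(-350) = -15050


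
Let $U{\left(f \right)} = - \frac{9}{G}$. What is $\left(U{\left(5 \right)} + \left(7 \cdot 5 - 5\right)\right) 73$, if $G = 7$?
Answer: $\frac{14673}{7} \approx 2096.1$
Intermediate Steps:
$U{\left(f \right)} = - \frac{9}{7}$
$\left(U{\left(5 \right)} + \left(7 \cdot 5 - 5\right)\right) 73 = \left(- \frac{9}{7} + \left(7 \cdot 5 - 5\right)\right) 73 = \left(- \frac{9}{7} + \left(35 - 5\right)\right) 73 = \left(- \frac{9}{7} + 30\right) 73 = \frac{201}{7} \cdot 73 = \frac{14673}{7}$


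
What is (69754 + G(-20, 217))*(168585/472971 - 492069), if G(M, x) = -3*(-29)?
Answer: -5418129717144058/157657 ≈ -3.4367e+10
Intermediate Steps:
G(M, x) = 87
(69754 + G(-20, 217))*(168585/472971 - 492069) = (69754 + 87)*(168585/472971 - 492069) = 69841*(168585*(1/472971) - 492069) = 69841*(56195/157657 - 492069) = 69841*(-77578066138/157657) = -5418129717144058/157657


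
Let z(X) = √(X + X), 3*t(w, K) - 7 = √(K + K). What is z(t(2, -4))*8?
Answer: 8*√(42 + 12*I*√2)/3 ≈ 17.618 + 3.4249*I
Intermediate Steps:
t(w, K) = 7/3 + √2*√K/3 (t(w, K) = 7/3 + √(K + K)/3 = 7/3 + √(2*K)/3 = 7/3 + (√2*√K)/3 = 7/3 + √2*√K/3)
z(X) = √2*√X (z(X) = √(2*X) = √2*√X)
z(t(2, -4))*8 = (√2*√(7/3 + √2*√(-4)/3))*8 = (√2*√(7/3 + √2*(2*I)/3))*8 = (√2*√(7/3 + 2*I*√2/3))*8 = 8*√2*√(7/3 + 2*I*√2/3)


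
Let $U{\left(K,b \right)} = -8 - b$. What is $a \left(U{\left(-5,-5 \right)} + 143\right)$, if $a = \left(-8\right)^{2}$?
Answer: $8960$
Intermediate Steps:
$a = 64$
$a \left(U{\left(-5,-5 \right)} + 143\right) = 64 \left(\left(-8 - -5\right) + 143\right) = 64 \left(\left(-8 + 5\right) + 143\right) = 64 \left(-3 + 143\right) = 64 \cdot 140 = 8960$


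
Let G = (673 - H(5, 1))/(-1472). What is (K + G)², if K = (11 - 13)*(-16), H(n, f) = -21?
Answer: 538472025/541696 ≈ 994.05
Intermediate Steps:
G = -347/736 (G = (673 - 1*(-21))/(-1472) = (673 + 21)*(-1/1472) = 694*(-1/1472) = -347/736 ≈ -0.47147)
K = 32 (K = -2*(-16) = 32)
(K + G)² = (32 - 347/736)² = (23205/736)² = 538472025/541696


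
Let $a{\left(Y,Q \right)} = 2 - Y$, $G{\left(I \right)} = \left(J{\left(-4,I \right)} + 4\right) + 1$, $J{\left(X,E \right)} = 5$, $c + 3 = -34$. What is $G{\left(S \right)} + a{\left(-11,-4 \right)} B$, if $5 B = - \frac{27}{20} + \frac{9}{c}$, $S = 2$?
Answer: $\frac{21673}{3700} \approx 5.8576$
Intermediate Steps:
$c = -37$ ($c = -3 - 34 = -37$)
$G{\left(I \right)} = 10$ ($G{\left(I \right)} = \left(5 + 4\right) + 1 = 9 + 1 = 10$)
$B = - \frac{1179}{3700}$ ($B = \frac{- \frac{27}{20} + \frac{9}{-37}}{5} = \frac{\left(-27\right) \frac{1}{20} + 9 \left(- \frac{1}{37}\right)}{5} = \frac{- \frac{27}{20} - \frac{9}{37}}{5} = \frac{1}{5} \left(- \frac{1179}{740}\right) = - \frac{1179}{3700} \approx -0.31865$)
$G{\left(S \right)} + a{\left(-11,-4 \right)} B = 10 + \left(2 - -11\right) \left(- \frac{1179}{3700}\right) = 10 + \left(2 + 11\right) \left(- \frac{1179}{3700}\right) = 10 + 13 \left(- \frac{1179}{3700}\right) = 10 - \frac{15327}{3700} = \frac{21673}{3700}$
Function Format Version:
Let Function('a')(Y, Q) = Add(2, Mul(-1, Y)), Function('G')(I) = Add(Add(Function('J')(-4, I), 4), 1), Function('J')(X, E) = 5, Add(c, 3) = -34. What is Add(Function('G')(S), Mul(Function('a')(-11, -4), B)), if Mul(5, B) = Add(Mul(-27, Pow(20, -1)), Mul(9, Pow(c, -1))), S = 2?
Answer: Rational(21673, 3700) ≈ 5.8576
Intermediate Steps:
c = -37 (c = Add(-3, -34) = -37)
Function('G')(I) = 10 (Function('G')(I) = Add(Add(5, 4), 1) = Add(9, 1) = 10)
B = Rational(-1179, 3700) (B = Mul(Rational(1, 5), Add(Mul(-27, Pow(20, -1)), Mul(9, Pow(-37, -1)))) = Mul(Rational(1, 5), Add(Mul(-27, Rational(1, 20)), Mul(9, Rational(-1, 37)))) = Mul(Rational(1, 5), Add(Rational(-27, 20), Rational(-9, 37))) = Mul(Rational(1, 5), Rational(-1179, 740)) = Rational(-1179, 3700) ≈ -0.31865)
Add(Function('G')(S), Mul(Function('a')(-11, -4), B)) = Add(10, Mul(Add(2, Mul(-1, -11)), Rational(-1179, 3700))) = Add(10, Mul(Add(2, 11), Rational(-1179, 3700))) = Add(10, Mul(13, Rational(-1179, 3700))) = Add(10, Rational(-15327, 3700)) = Rational(21673, 3700)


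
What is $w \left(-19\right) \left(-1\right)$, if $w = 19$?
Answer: $361$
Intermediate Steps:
$w \left(-19\right) \left(-1\right) = 19 \left(-19\right) \left(-1\right) = \left(-361\right) \left(-1\right) = 361$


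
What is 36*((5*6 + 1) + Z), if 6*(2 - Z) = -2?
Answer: 1200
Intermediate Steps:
Z = 7/3 (Z = 2 - ⅙*(-2) = 2 + ⅓ = 7/3 ≈ 2.3333)
36*((5*6 + 1) + Z) = 36*((5*6 + 1) + 7/3) = 36*((30 + 1) + 7/3) = 36*(31 + 7/3) = 36*(100/3) = 1200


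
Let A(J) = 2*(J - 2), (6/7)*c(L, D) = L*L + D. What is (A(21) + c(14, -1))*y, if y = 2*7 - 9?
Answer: 2655/2 ≈ 1327.5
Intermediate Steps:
c(L, D) = 7*D/6 + 7*L²/6 (c(L, D) = 7*(L*L + D)/6 = 7*(L² + D)/6 = 7*(D + L²)/6 = 7*D/6 + 7*L²/6)
A(J) = -4 + 2*J (A(J) = 2*(-2 + J) = -4 + 2*J)
y = 5 (y = 14 - 9 = 5)
(A(21) + c(14, -1))*y = ((-4 + 2*21) + ((7/6)*(-1) + (7/6)*14²))*5 = ((-4 + 42) + (-7/6 + (7/6)*196))*5 = (38 + (-7/6 + 686/3))*5 = (38 + 455/2)*5 = (531/2)*5 = 2655/2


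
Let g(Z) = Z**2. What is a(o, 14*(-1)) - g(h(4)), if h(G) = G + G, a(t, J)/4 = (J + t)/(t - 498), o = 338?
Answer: -721/10 ≈ -72.100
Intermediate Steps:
a(t, J) = 4*(J + t)/(-498 + t) (a(t, J) = 4*((J + t)/(t - 498)) = 4*((J + t)/(-498 + t)) = 4*(J + t)/(-498 + t))
h(G) = 2*G
a(o, 14*(-1)) - g(h(4)) = 4*(14*(-1) + 338)/(-498 + 338) - (2*4)**2 = 4*(-14 + 338)/(-160) - 1*8**2 = 4*(-1/160)*324 - 1*64 = -81/10 - 64 = -721/10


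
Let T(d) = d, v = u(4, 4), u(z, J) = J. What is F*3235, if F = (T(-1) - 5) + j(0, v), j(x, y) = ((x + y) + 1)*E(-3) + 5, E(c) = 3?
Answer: 45290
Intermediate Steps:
v = 4
j(x, y) = 8 + 3*x + 3*y (j(x, y) = ((x + y) + 1)*3 + 5 = (1 + x + y)*3 + 5 = (3 + 3*x + 3*y) + 5 = 8 + 3*x + 3*y)
F = 14 (F = (-1 - 5) + (8 + 3*0 + 3*4) = -6 + (8 + 0 + 12) = -6 + 20 = 14)
F*3235 = 14*3235 = 45290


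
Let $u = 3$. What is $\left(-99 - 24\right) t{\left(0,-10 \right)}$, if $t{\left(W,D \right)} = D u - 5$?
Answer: $4305$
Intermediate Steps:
$t{\left(W,D \right)} = -5 + 3 D$ ($t{\left(W,D \right)} = D 3 - 5 = 3 D - 5 = -5 + 3 D$)
$\left(-99 - 24\right) t{\left(0,-10 \right)} = \left(-99 - 24\right) \left(-5 + 3 \left(-10\right)\right) = - 123 \left(-5 - 30\right) = \left(-123\right) \left(-35\right) = 4305$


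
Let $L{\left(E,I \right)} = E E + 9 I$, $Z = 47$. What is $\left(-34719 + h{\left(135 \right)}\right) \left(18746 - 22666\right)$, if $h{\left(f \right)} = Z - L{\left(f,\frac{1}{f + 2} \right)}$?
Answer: $\frac{28407840160}{137} \approx 2.0736 \cdot 10^{8}$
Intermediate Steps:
$L{\left(E,I \right)} = E^{2} + 9 I$
$h{\left(f \right)} = 47 - f^{2} - \frac{9}{2 + f}$ ($h{\left(f \right)} = 47 - \left(f^{2} + \frac{9}{f + 2}\right) = 47 - \left(f^{2} + \frac{9}{2 + f}\right) = 47 - f^{2} - \frac{9}{2 + f}$)
$\left(-34719 + h{\left(135 \right)}\right) \left(18746 - 22666\right) = \left(-34719 + \frac{-9 + \left(2 + 135\right) \left(47 - 135^{2}\right)}{2 + 135}\right) \left(18746 - 22666\right) = \left(-34719 + \frac{-9 + 137 \left(47 - 18225\right)}{137}\right) \left(-3920\right) = \left(-34719 + \frac{-9 + 137 \left(-18178\right)}{137}\right) \left(-3920\right) = \left(-34719 + \frac{-9 - 2490386}{137}\right) \left(-3920\right) = \left(-34719 + \frac{1}{137} \left(-2490395\right)\right) \left(-3920\right) = \left(-34719 - \frac{2490395}{137}\right) \left(-3920\right) = \left(- \frac{7246898}{137}\right) \left(-3920\right) = \frac{28407840160}{137}$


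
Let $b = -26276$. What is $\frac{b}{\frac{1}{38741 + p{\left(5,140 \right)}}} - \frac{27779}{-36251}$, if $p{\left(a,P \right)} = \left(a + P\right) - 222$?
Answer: $- \frac{36828669227485}{36251} \approx -1.0159 \cdot 10^{9}$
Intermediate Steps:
$p{\left(a,P \right)} = -222 + P + a$ ($p{\left(a,P \right)} = \left(P + a\right) - 222 = -222 + P + a$)
$\frac{b}{\frac{1}{38741 + p{\left(5,140 \right)}}} - \frac{27779}{-36251} = - \frac{26276}{\frac{1}{38741 + \left(-222 + 140 + 5\right)}} - \frac{27779}{-36251} = - \frac{26276}{\frac{1}{38741 - 77}} - - \frac{27779}{36251} = - \frac{26276}{\frac{1}{38664}} + \frac{27779}{36251} = - 26276 \frac{1}{\frac{1}{38664}} + \frac{27779}{36251} = \left(-26276\right) 38664 + \frac{27779}{36251} = -1015935264 + \frac{27779}{36251} = - \frac{36828669227485}{36251}$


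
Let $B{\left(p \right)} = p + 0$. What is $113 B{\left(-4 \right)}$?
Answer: $-452$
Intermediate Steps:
$B{\left(p \right)} = p$
$113 B{\left(-4 \right)} = 113 \left(-4\right) = -452$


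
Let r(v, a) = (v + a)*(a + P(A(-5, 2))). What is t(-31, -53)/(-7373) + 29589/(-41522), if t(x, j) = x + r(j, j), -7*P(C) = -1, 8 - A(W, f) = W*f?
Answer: -3146600445/2142991942 ≈ -1.4683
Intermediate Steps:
A(W, f) = 8 - W*f
P(C) = ⅐ (P(C) = -⅐*(-1) = ⅐)
r(v, a) = (⅐ + a)*(a + v) (r(v, a) = (v + a)*(a + ⅐) = (a + v)*(⅐ + a) = (⅐ + a)*(a + v))
t(x, j) = x + 2*j² + 2*j/7 (t(x, j) = x + (j² + j/7 + j/7 + j*j) = x + (j² + j/7 + j/7 + j²) = x + (2*j² + 2*j/7) = x + 2*j² + 2*j/7)
t(-31, -53)/(-7373) + 29589/(-41522) = (-31 + 2*(-53)² + (2/7)*(-53))/(-7373) + 29589/(-41522) = (-31 + 2*2809 - 106/7)*(-1/7373) + 29589*(-1/41522) = (-31 + 5618 - 106/7)*(-1/7373) - 29589/41522 = (39003/7)*(-1/7373) - 29589/41522 = -39003/51611 - 29589/41522 = -3146600445/2142991942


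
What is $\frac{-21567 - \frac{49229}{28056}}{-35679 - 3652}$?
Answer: $\frac{605132981}{1103470536} \approx 0.54839$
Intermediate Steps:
$\frac{-21567 - \frac{49229}{28056}}{-35679 - 3652} = \frac{-21567 - \frac{49229}{28056}}{-39331} = \left(-21567 - \frac{49229}{28056}\right) \left(- \frac{1}{39331}\right) = \left(- \frac{605132981}{28056}\right) \left(- \frac{1}{39331}\right) = \frac{605132981}{1103470536}$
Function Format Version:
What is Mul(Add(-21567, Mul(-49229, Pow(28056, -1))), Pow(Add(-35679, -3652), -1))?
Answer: Rational(605132981, 1103470536) ≈ 0.54839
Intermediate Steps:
Mul(Add(-21567, Mul(-49229, Pow(28056, -1))), Pow(Add(-35679, -3652), -1)) = Mul(Add(-21567, Mul(-49229, Rational(1, 28056))), Pow(-39331, -1)) = Mul(Add(-21567, Rational(-49229, 28056)), Rational(-1, 39331)) = Mul(Rational(-605132981, 28056), Rational(-1, 39331)) = Rational(605132981, 1103470536)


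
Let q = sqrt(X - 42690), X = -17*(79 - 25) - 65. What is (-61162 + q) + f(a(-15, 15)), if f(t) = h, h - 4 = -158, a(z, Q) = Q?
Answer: -61316 + I*sqrt(43673) ≈ -61316.0 + 208.98*I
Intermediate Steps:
h = -154 (h = 4 - 158 = -154)
f(t) = -154
X = -983 (X = -17*54 - 65 = -918 - 65 = -983)
q = I*sqrt(43673) (q = sqrt(-983 - 42690) = sqrt(-43673) = I*sqrt(43673) ≈ 208.98*I)
(-61162 + q) + f(a(-15, 15)) = (-61162 + I*sqrt(43673)) - 154 = -61316 + I*sqrt(43673)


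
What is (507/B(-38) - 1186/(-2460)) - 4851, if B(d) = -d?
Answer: -56522399/11685 ≈ -4837.2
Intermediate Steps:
(507/B(-38) - 1186/(-2460)) - 4851 = (507/((-1*(-38))) - 1186/(-2460)) - 4851 = (507/38 - 1186*(-1/2460)) - 4851 = (507*(1/38) + 593/1230) - 4851 = (507/38 + 593/1230) - 4851 = 161536/11685 - 4851 = -56522399/11685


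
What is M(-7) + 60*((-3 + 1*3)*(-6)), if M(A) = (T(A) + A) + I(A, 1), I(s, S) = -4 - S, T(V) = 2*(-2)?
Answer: -16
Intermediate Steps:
T(V) = -4
M(A) = -9 + A (M(A) = (-4 + A) + (-4 - 1*1) = (-4 + A) + (-4 - 1) = (-4 + A) - 5 = -9 + A)
M(-7) + 60*((-3 + 1*3)*(-6)) = (-9 - 7) + 60*((-3 + 1*3)*(-6)) = -16 + 60*((-3 + 3)*(-6)) = -16 + 60*(0*(-6)) = -16 + 60*0 = -16 + 0 = -16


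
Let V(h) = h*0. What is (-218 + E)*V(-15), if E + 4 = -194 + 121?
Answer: 0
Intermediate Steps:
E = -77 (E = -4 + (-194 + 121) = -4 - 73 = -77)
V(h) = 0
(-218 + E)*V(-15) = (-218 - 77)*0 = -295*0 = 0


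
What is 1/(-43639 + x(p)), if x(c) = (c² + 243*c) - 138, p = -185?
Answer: -1/54507 ≈ -1.8346e-5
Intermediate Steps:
x(c) = -138 + c² + 243*c
1/(-43639 + x(p)) = 1/(-43639 + (-138 + (-185)² + 243*(-185))) = 1/(-43639 + (-138 + 34225 - 44955)) = 1/(-43639 - 10868) = 1/(-54507) = -1/54507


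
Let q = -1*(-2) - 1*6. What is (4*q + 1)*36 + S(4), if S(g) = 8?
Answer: -532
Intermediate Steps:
q = -4 (q = 2 - 6 = -4)
(4*q + 1)*36 + S(4) = (4*(-4) + 1)*36 + 8 = (-16 + 1)*36 + 8 = -15*36 + 8 = -540 + 8 = -532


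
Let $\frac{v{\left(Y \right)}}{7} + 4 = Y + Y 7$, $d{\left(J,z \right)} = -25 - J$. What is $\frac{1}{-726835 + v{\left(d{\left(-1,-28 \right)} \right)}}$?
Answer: $- \frac{1}{728207} \approx -1.3732 \cdot 10^{-6}$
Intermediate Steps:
$v{\left(Y \right)} = -28 + 56 Y$ ($v{\left(Y \right)} = -28 + 7 \left(Y + Y 7\right) = -28 + 7 \left(Y + 7 Y\right) = -28 + 7 \cdot 8 Y = -28 + 56 Y$)
$\frac{1}{-726835 + v{\left(d{\left(-1,-28 \right)} \right)}} = \frac{1}{-726835 + \left(-28 + 56 \left(-25 - -1\right)\right)} = \frac{1}{-726835 + \left(-28 + 56 \left(-25 + 1\right)\right)} = \frac{1}{-726835 + \left(-28 + 56 \left(-24\right)\right)} = \frac{1}{-726835 - 1372} = \frac{1}{-728207} = - \frac{1}{728207}$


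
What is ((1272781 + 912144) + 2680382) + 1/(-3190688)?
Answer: 15523676661215/3190688 ≈ 4.8653e+6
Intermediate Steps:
((1272781 + 912144) + 2680382) + 1/(-3190688) = (2184925 + 2680382) - 1/3190688 = 4865307 - 1/3190688 = 15523676661215/3190688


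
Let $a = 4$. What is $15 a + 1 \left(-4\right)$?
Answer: $56$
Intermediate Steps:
$15 a + 1 \left(-4\right) = 15 \cdot 4 + 1 \left(-4\right) = 60 - 4 = 56$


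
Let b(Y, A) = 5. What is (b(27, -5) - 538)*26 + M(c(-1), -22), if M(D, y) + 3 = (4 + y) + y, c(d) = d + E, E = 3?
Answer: -13901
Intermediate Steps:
c(d) = 3 + d (c(d) = d + 3 = 3 + d)
M(D, y) = 1 + 2*y (M(D, y) = -3 + ((4 + y) + y) = -3 + (4 + 2*y) = 1 + 2*y)
(b(27, -5) - 538)*26 + M(c(-1), -22) = (5 - 538)*26 + (1 + 2*(-22)) = -533*26 + (1 - 44) = -13858 - 43 = -13901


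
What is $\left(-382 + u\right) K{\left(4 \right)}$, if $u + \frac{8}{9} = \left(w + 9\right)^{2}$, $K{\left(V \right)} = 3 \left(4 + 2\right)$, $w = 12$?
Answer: $1046$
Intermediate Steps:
$K{\left(V \right)} = 18$ ($K{\left(V \right)} = 3 \cdot 6 = 18$)
$u = \frac{3961}{9}$ ($u = - \frac{8}{9} + \left(12 + 9\right)^{2} = - \frac{8}{9} + 21^{2} = - \frac{8}{9} + 441 = \frac{3961}{9} \approx 440.11$)
$\left(-382 + u\right) K{\left(4 \right)} = \left(-382 + \frac{3961}{9}\right) 18 = \frac{523}{9} \cdot 18 = 1046$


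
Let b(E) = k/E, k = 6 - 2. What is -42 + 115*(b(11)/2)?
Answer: -232/11 ≈ -21.091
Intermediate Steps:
k = 4
b(E) = 4/E
-42 + 115*(b(11)/2) = -42 + 115*((4/11)/2) = -42 + 115*((4*(1/11))*(½)) = -42 + 115*((4/11)*(½)) = -42 + 115*(2/11) = -42 + 230/11 = -232/11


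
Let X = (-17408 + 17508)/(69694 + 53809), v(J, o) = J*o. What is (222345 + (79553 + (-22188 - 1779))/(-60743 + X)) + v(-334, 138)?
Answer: 1322233029151379/7501942629 ≈ 1.7625e+5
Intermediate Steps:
X = 100/123503 ≈ 0.00080970
(222345 + (79553 + (-22188 - 1779))/(-60743 + X)) + v(-334, 138) = (222345 + (79553 + (-22188 - 1779))/(-60743 + 100/123503)) - 334*138 = (222345 + (79553 - 23967)/(-7501942629/123503)) - 46092 = (222345 + 55586*(-123503/7501942629)) - 46092 = (222345 - 6865037758/7501942629) - 46092 = 1668012568807247/7501942629 - 46092 = 1322233029151379/7501942629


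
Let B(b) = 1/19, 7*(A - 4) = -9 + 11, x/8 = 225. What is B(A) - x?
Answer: -34199/19 ≈ -1799.9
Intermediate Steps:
x = 1800 (x = 8*225 = 1800)
A = 30/7 (A = 4 + (-9 + 11)/7 = 4 + (1/7)*2 = 4 + 2/7 = 30/7 ≈ 4.2857)
B(b) = 1/19
B(A) - x = 1/19 - 1*1800 = 1/19 - 1800 = -34199/19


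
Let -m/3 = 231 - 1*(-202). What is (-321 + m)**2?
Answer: 2624400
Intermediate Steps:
m = -1299 (m = -3*(231 - 1*(-202)) = -3*(231 + 202) = -3*433 = -1299)
(-321 + m)**2 = (-321 - 1299)**2 = (-1620)**2 = 2624400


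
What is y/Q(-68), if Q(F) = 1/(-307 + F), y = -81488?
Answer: 30558000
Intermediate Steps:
y/Q(-68) = -81488/(1/(-307 - 68)) = -81488/(1/(-375)) = -81488/(-1/375) = -81488*(-375) = 30558000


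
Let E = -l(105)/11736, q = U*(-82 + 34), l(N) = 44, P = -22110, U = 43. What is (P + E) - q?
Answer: -58814975/2934 ≈ -20046.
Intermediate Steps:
q = -2064 (q = 43*(-82 + 34) = 43*(-48) = -2064)
E = -11/2934 (E = -1*44/11736 = -44*1/11736 = -11/2934 ≈ -0.0037491)
(P + E) - q = (-22110 - 11/2934) - 1*(-2064) = -64870751/2934 + 2064 = -58814975/2934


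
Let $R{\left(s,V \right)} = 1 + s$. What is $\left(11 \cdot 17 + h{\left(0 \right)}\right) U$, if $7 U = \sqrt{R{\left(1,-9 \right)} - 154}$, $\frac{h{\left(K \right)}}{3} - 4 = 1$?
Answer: $\frac{404 i \sqrt{38}}{7} \approx 355.77 i$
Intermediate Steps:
$h{\left(K \right)} = 15$ ($h{\left(K \right)} = 12 + 3 \cdot 1 = 12 + 3 = 15$)
$U = \frac{2 i \sqrt{38}}{7}$ ($U = \frac{\sqrt{\left(1 + 1\right) - 154}}{7} = \frac{\sqrt{2 - 154}}{7} = \frac{\sqrt{-152}}{7} = \frac{2 i \sqrt{38}}{7} \approx 1.7613 i$)
$\left(11 \cdot 17 + h{\left(0 \right)}\right) U = \left(11 \cdot 17 + 15\right) \frac{2 i \sqrt{38}}{7} = \left(187 + 15\right) \frac{2 i \sqrt{38}}{7} = 202 \frac{2 i \sqrt{38}}{7} = \frac{404 i \sqrt{38}}{7}$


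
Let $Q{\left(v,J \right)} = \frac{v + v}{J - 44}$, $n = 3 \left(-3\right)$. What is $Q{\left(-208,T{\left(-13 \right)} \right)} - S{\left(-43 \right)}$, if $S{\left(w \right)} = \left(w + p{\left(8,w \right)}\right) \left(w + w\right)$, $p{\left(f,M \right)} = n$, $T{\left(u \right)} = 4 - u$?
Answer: $- \frac{120328}{27} \approx -4456.6$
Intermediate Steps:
$n = -9$
$Q{\left(v,J \right)} = \frac{2 v}{-44 + J}$
$p{\left(f,M \right)} = -9$
$S{\left(w \right)} = 2 w \left(-9 + w\right)$ ($S{\left(w \right)} = \left(w - 9\right) \left(w + w\right) = \left(-9 + w\right) 2 w = 2 w \left(-9 + w\right)$)
$Q{\left(-208,T{\left(-13 \right)} \right)} - S{\left(-43 \right)} = 2 \left(-208\right) \frac{1}{-44 + \left(4 - -13\right)} - 2 \left(-43\right) \left(-9 - 43\right) = 2 \left(-208\right) \frac{1}{-44 + \left(4 + 13\right)} - 2 \left(-43\right) \left(-52\right) = 2 \left(-208\right) \frac{1}{-44 + 17} - 4472 = 2 \left(-208\right) \frac{1}{-27} - 4472 = 2 \left(-208\right) \left(- \frac{1}{27}\right) - 4472 = \frac{416}{27} - 4472 = - \frac{120328}{27}$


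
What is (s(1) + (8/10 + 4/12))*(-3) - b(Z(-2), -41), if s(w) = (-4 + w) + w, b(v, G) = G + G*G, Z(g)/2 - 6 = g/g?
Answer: -8187/5 ≈ -1637.4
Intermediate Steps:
Z(g) = 14 (Z(g) = 12 + 2*(g/g) = 12 + 2*1 = 12 + 2 = 14)
b(v, G) = G + G**2
s(w) = -4 + 2*w
(s(1) + (8/10 + 4/12))*(-3) - b(Z(-2), -41) = ((-4 + 2*1) + (8/10 + 4/12))*(-3) - (-41)*(1 - 41) = ((-4 + 2) + (8*(1/10) + 4*(1/12)))*(-3) - (-41)*(-40) = (-2 + (4/5 + 1/3))*(-3) - 1*1640 = (-2 + 17/15)*(-3) - 1640 = -13/15*(-3) - 1640 = 13/5 - 1640 = -8187/5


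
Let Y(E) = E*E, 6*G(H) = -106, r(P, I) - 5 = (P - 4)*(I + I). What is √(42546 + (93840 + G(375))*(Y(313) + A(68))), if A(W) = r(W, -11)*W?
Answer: √240696831 ≈ 15514.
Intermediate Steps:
r(P, I) = 5 + 2*I*(-4 + P) (r(P, I) = 5 + (P - 4)*(I + I) = 5 + (-4 + P)*(2*I) = 5 + 2*I*(-4 + P))
G(H) = -53/3 (G(H) = (⅙)*(-106) = -53/3)
A(W) = W*(93 - 22*W) (A(W) = (5 - 8*(-11) + 2*(-11)*W)*W = (5 + 88 - 22*W)*W = (93 - 22*W)*W = W*(93 - 22*W))
Y(E) = E²
√(42546 + (93840 + G(375))*(Y(313) + A(68))) = √(42546 + (93840 - 53/3)*(313² + 68*(93 - 22*68))) = √(42546 + 281467*(97969 + 68*(93 - 1496))/3) = √(42546 + 281467*(97969 + 68*(-1403))/3) = √(42546 + 281467*(97969 - 95404)/3) = √(42546 + (281467/3)*2565) = √(42546 + 240654285) = √240696831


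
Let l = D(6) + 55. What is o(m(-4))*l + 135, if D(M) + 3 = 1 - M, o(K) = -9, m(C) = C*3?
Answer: -288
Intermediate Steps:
m(C) = 3*C
D(M) = -2 - M (D(M) = -3 + (1 - M) = -2 - M)
l = 47 (l = (-2 - 1*6) + 55 = (-2 - 6) + 55 = -8 + 55 = 47)
o(m(-4))*l + 135 = -9*47 + 135 = -423 + 135 = -288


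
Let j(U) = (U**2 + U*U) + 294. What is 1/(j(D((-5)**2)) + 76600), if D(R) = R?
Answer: 1/78144 ≈ 1.2797e-5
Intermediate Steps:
j(U) = 294 + 2*U**2 (j(U) = (U**2 + U**2) + 294 = 2*U**2 + 294 = 294 + 2*U**2)
1/(j(D((-5)**2)) + 76600) = 1/((294 + 2*((-5)**2)**2) + 76600) = 1/((294 + 2*25**2) + 76600) = 1/((294 + 2*625) + 76600) = 1/((294 + 1250) + 76600) = 1/(1544 + 76600) = 1/78144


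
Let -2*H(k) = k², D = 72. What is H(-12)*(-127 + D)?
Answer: 3960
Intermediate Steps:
H(k) = -k²/2
H(-12)*(-127 + D) = (-½*(-12)²)*(-127 + 72) = -½*144*(-55) = -72*(-55) = 3960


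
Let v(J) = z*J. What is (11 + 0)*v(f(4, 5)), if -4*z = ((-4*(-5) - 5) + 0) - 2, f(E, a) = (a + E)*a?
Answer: -6435/4 ≈ -1608.8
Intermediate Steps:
f(E, a) = a*(E + a) (f(E, a) = (E + a)*a = a*(E + a))
z = -13/4 (z = -(((-4*(-5) - 5) + 0) - 2)/4 = -(((20 - 5) + 0) - 2)/4 = -((15 + 0) - 2)/4 = -(15 - 2)/4 = -¼*13 = -13/4 ≈ -3.2500)
v(J) = -13*J/4
(11 + 0)*v(f(4, 5)) = (11 + 0)*(-65*(4 + 5)/4) = 11*(-65*9/4) = 11*(-13/4*45) = 11*(-585/4) = -6435/4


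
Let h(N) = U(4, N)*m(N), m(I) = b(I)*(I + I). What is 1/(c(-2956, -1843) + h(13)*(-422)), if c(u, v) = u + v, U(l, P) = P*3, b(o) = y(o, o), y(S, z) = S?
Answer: -1/5567603 ≈ -1.7961e-7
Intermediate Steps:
b(o) = o
m(I) = 2*I**2 (m(I) = I*(I + I) = I*(2*I) = 2*I**2)
U(l, P) = 3*P
h(N) = 6*N**3 (h(N) = (3*N)*(2*N**2) = 6*N**3)
1/(c(-2956, -1843) + h(13)*(-422)) = 1/((-2956 - 1843) + (6*13**3)*(-422)) = 1/(-4799 + (6*2197)*(-422)) = 1/(-4799 + 13182*(-422)) = 1/(-4799 - 5562804) = 1/(-5567603) = -1/5567603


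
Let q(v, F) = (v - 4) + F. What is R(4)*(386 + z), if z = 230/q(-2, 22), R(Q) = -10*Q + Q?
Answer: -28827/2 ≈ -14414.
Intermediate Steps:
q(v, F) = -4 + F + v (q(v, F) = (-4 + v) + F = -4 + F + v)
R(Q) = -9*Q
z = 115/8 (z = 230/(-4 + 22 - 2) = 230/16 = 230*(1/16) = 115/8 ≈ 14.375)
R(4)*(386 + z) = (-9*4)*(386 + 115/8) = -36*3203/8 = -28827/2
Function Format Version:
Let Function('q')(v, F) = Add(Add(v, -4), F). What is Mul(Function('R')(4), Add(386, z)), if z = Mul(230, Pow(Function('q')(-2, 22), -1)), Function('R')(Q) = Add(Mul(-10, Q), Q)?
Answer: Rational(-28827, 2) ≈ -14414.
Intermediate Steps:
Function('q')(v, F) = Add(-4, F, v) (Function('q')(v, F) = Add(Add(-4, v), F) = Add(-4, F, v))
Function('R')(Q) = Mul(-9, Q)
z = Rational(115, 8) (z = Mul(230, Pow(Add(-4, 22, -2), -1)) = Mul(230, Pow(16, -1)) = Mul(230, Rational(1, 16)) = Rational(115, 8) ≈ 14.375)
Mul(Function('R')(4), Add(386, z)) = Mul(Mul(-9, 4), Add(386, Rational(115, 8))) = Mul(-36, Rational(3203, 8)) = Rational(-28827, 2)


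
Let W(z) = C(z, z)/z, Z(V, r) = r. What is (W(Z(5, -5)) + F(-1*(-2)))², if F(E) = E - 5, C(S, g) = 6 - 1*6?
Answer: 9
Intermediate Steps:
C(S, g) = 0 (C(S, g) = 6 - 6 = 0)
F(E) = -5 + E
W(z) = 0 (W(z) = 0/z = 0)
(W(Z(5, -5)) + F(-1*(-2)))² = (0 + (-5 - 1*(-2)))² = (0 + (-5 + 2))² = (0 - 3)² = (-3)² = 9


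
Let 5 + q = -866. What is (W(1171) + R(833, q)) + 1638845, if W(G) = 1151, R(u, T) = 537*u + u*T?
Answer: 1361774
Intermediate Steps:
q = -871 (q = -5 - 866 = -871)
R(u, T) = 537*u + T*u
(W(1171) + R(833, q)) + 1638845 = (1151 + 833*(537 - 871)) + 1638845 = (1151 + 833*(-334)) + 1638845 = (1151 - 278222) + 1638845 = -277071 + 1638845 = 1361774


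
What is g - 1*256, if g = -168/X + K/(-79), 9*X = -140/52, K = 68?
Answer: 120372/395 ≈ 304.74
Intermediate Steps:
X = -35/117 (X = (-140/52)/9 = (-140*1/52)/9 = (1/9)*(-35/13) = -35/117 ≈ -0.29915)
g = 221492/395 (g = -168/(-35/117) + 68/(-79) = -168*(-117/35) + 68*(-1/79) = 2808/5 - 68/79 = 221492/395 ≈ 560.74)
g - 1*256 = 221492/395 - 1*256 = 221492/395 - 256 = 120372/395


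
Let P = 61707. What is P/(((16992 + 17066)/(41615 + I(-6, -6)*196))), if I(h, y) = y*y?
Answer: 3003341397/34058 ≈ 88183.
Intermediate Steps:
I(h, y) = y²
P/(((16992 + 17066)/(41615 + I(-6, -6)*196))) = 61707/(((16992 + 17066)/(41615 + (-6)²*196))) = 61707/((34058/(41615 + 36*196))) = 61707/((34058/(41615 + 7056))) = 61707/((34058/48671)) = 61707/((34058*(1/48671))) = 61707/(34058/48671) = 61707*(48671/34058) = 3003341397/34058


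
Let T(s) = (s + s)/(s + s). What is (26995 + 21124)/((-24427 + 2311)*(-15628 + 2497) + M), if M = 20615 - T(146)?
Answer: 48119/290425810 ≈ 0.00016568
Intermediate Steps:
T(s) = 1 (T(s) = (2*s)/((2*s)) = (2*s)*(1/(2*s)) = 1)
M = 20614 (M = 20615 - 1*1 = 20615 - 1 = 20614)
(26995 + 21124)/((-24427 + 2311)*(-15628 + 2497) + M) = (26995 + 21124)/((-24427 + 2311)*(-15628 + 2497) + 20614) = 48119/(-22116*(-13131) + 20614) = 48119/(290405196 + 20614) = 48119/290425810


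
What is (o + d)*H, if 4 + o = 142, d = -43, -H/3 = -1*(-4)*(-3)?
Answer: 3420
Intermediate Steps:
H = 36 (H = -3*(-1*(-4))*(-3) = -12*(-3) = -3*(-12) = 36)
o = 138 (o = -4 + 142 = 138)
(o + d)*H = (138 - 43)*36 = 95*36 = 3420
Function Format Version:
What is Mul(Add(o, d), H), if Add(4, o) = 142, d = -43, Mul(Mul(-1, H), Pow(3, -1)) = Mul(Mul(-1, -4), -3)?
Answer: 3420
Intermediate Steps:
H = 36 (H = Mul(-3, Mul(Mul(-1, -4), -3)) = Mul(-3, Mul(4, -3)) = Mul(-3, -12) = 36)
o = 138 (o = Add(-4, 142) = 138)
Mul(Add(o, d), H) = Mul(Add(138, -43), 36) = Mul(95, 36) = 3420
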